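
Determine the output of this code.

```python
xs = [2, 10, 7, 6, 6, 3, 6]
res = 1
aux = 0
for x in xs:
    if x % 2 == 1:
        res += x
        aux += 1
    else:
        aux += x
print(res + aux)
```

x=2: not odd; aux=2
x=10: not odd; aux=12
x=7: odd, res = 1+7 = 8; aux=13
x=6: not odd; aux=19
x=6: not odd; aux=25
x=3: odd, res = 8+3 = 11; aux=26
x=6: not odd; aux=32
res+aux = 11+32 = 43

43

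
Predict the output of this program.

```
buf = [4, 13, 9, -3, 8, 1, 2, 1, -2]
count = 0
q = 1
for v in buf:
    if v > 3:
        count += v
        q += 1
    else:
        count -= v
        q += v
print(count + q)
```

39

v=4: >3, count = 0+4 = 4; q=2
v=13: >3, count = 4+13 = 17; q=3
v=9: >3, count = 17+9 = 26; q=4
v=-3: not >3, count = 26-(-3) = 29; q=1
v=8: >3, count = 29+8 = 37; q=2
v=1: not >3, count = 37-1 = 36; q=3
v=2: not >3, count = 36-2 = 34; q=5
v=1: not >3, count = 34-1 = 33; q=6
v=-2: not >3, count = 33-(-2) = 35; q=4
count+q = 35+4 = 39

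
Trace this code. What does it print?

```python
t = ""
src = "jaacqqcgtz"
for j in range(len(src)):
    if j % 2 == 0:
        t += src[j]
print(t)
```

j=0: add 'j' → 'j'
j=1: skip
j=2: add 'a' → 'ja'
j=3: skip
j=4: add 'q' → 'jaq'
j=5: skip
j=6: add 'c' → 'jaqc'
j=7: skip
j=8: add 't' → 'jaqct'
j=9: skip

jaqct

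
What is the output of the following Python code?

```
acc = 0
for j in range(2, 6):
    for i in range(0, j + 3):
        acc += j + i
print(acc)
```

170

j=2,i=0: acc = 0+2 = 2
j=2,i=1: acc = 2+3 = 5
j=2,i=2: acc = 5+4 = 9
j=2,i=3: acc = 9+5 = 14
j=2,i=4: acc = 14+6 = 20
j=3,i=0: acc = 20+3 = 23
j=3,i=1: acc = 23+4 = 27
j=3,i=2: acc = 27+5 = 32
j=3,i=3: acc = 32+6 = 38
j=3,i=4: acc = 38+7 = 45
j=3,i=5: acc = 45+8 = 53
j=4,i=0: acc = 53+4 = 57
j=4,i=1: acc = 57+5 = 62
j=4,i=2: acc = 62+6 = 68
j=4,i=3: acc = 68+7 = 75
j=4,i=4: acc = 75+8 = 83
j=4,i=5: acc = 83+9 = 92
j=4,i=6: acc = 92+10 = 102
j=5,i=0: acc = 102+5 = 107
j=5,i=1: acc = 107+6 = 113
j=5,i=2: acc = 113+7 = 120
j=5,i=3: acc = 120+8 = 128
j=5,i=4: acc = 128+9 = 137
j=5,i=5: acc = 137+10 = 147
j=5,i=6: acc = 147+11 = 158
j=5,i=7: acc = 158+12 = 170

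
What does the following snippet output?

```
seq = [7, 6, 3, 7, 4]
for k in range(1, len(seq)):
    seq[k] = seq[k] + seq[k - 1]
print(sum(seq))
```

86

k=1: seq[1] = 6+7 = 13 → [7, 13, 3, 7, 4]
k=2: seq[2] = 3+13 = 16 → [7, 13, 16, 7, 4]
k=3: seq[3] = 7+16 = 23 → [7, 13, 16, 23, 4]
k=4: seq[4] = 4+23 = 27 → [7, 13, 16, 23, 27]
sum = 86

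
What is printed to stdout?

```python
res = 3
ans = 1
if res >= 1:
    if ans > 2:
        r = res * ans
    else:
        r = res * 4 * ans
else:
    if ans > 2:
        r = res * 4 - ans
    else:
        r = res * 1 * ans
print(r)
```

12

res=3, ans=1
res >= 1 is True; ans > 2 is False
→ r = res * 4 * ans = 12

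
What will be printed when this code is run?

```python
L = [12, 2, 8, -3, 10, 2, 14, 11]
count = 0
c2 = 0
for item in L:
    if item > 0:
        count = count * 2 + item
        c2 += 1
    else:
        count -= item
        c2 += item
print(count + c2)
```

1139

item=12: >0, count = 0*2+12 = 12; c2=1
item=2: >0, count = 12*2+2 = 26; c2=2
item=8: >0, count = 26*2+8 = 60; c2=3
item=-3: not >0, count = 60-(-3) = 63; c2=0
item=10: >0, count = 63*2+10 = 136; c2=1
item=2: >0, count = 136*2+2 = 274; c2=2
item=14: >0, count = 274*2+14 = 562; c2=3
item=11: >0, count = 562*2+11 = 1135; c2=4
count+c2 = 1135+4 = 1139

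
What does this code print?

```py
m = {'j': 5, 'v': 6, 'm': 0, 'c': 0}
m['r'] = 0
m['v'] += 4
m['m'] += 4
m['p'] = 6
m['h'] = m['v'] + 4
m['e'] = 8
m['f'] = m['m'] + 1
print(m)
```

m['r'] = 0 → {'j': 5, 'v': 6, 'm': 0, 'c': 0, 'r': 0}
m['v'] = 6+4 = 10 → {'j': 5, 'v': 10, 'm': 0, 'c': 0, 'r': 0}
m['m'] = 0+4 = 4 → {'j': 5, 'v': 10, 'm': 4, 'c': 0, 'r': 0}
m['p'] = 6 → {'j': 5, 'v': 10, 'm': 4, 'c': 0, 'r': 0, 'p': 6}
m['h'] = m['v']+4 = 14 → {'j': 5, 'v': 10, 'm': 4, 'c': 0, 'r': 0, 'p': 6, 'h': 14}
m['e'] = 8 → {'j': 5, 'v': 10, 'm': 4, 'c': 0, 'r': 0, 'p': 6, 'h': 14, 'e': 8}
m['f'] = m['m']+1 = 5 → {'j': 5, 'v': 10, 'm': 4, 'c': 0, 'r': 0, 'p': 6, 'h': 14, 'e': 8, 'f': 5}

{'j': 5, 'v': 10, 'm': 4, 'c': 0, 'r': 0, 'p': 6, 'h': 14, 'e': 8, 'f': 5}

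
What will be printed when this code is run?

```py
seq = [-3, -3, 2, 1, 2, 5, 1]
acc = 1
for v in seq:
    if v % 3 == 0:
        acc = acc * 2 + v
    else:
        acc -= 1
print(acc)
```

v=-3: %3==0, acc = 1*2+(-3) = -1
v=-3: %3==0, acc = (-1)*2+(-3) = -5
v=2: not %3==0, acc = (-5)-1 = -6
v=1: not %3==0, acc = (-6)-1 = -7
v=2: not %3==0, acc = (-7)-1 = -8
v=5: not %3==0, acc = (-8)-1 = -9
v=1: not %3==0, acc = (-9)-1 = -10

-10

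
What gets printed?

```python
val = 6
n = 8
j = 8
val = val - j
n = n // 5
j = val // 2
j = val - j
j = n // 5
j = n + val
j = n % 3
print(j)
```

1

val = 6-8 = -2
n = 8//5 = 1
j = (-2)//2 = -1
j = (-2)-(-1) = -1
j = 1//5 = 0
j = 1+(-2) = -1
j = 1%3 = 1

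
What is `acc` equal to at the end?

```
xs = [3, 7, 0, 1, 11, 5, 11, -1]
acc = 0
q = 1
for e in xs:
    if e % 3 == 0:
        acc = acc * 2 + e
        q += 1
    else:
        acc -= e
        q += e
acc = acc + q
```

2

e=3: %3==0, acc = 0*2+3 = 3; q=2
e=7: not %3==0, acc = 3-7 = -4; q=9
e=0: %3==0, acc = (-4)*2+0 = -8; q=10
e=1: not %3==0, acc = (-8)-1 = -9; q=11
e=11: not %3==0, acc = (-9)-11 = -20; q=22
e=5: not %3==0, acc = (-20)-5 = -25; q=27
e=11: not %3==0, acc = (-25)-11 = -36; q=38
e=-1: not %3==0, acc = (-36)-(-1) = -35; q=37
acc+q = (-35)+37 = 2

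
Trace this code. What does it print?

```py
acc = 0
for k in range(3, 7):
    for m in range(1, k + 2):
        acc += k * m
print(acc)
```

k=3,m=1: acc = 0+3 = 3
k=3,m=2: acc = 3+6 = 9
k=3,m=3: acc = 9+9 = 18
k=3,m=4: acc = 18+12 = 30
k=4,m=1: acc = 30+4 = 34
k=4,m=2: acc = 34+8 = 42
k=4,m=3: acc = 42+12 = 54
k=4,m=4: acc = 54+16 = 70
k=4,m=5: acc = 70+20 = 90
k=5,m=1: acc = 90+5 = 95
k=5,m=2: acc = 95+10 = 105
k=5,m=3: acc = 105+15 = 120
k=5,m=4: acc = 120+20 = 140
k=5,m=5: acc = 140+25 = 165
k=5,m=6: acc = 165+30 = 195
k=6,m=1: acc = 195+6 = 201
k=6,m=2: acc = 201+12 = 213
k=6,m=3: acc = 213+18 = 231
k=6,m=4: acc = 231+24 = 255
k=6,m=5: acc = 255+30 = 285
k=6,m=6: acc = 285+36 = 321
k=6,m=7: acc = 321+42 = 363

363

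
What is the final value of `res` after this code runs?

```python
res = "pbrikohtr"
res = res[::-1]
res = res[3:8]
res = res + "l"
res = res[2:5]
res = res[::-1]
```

reverse → 'rthokirbp'
slice [3:8] → 'okirb'
+ 'l' → 'okirbl'
slice [2:5] → 'irb'
reverse → 'bri'

'bri'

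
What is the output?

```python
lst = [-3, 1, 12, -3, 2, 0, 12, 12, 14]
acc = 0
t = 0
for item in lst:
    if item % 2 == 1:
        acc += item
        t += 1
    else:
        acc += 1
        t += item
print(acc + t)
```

56

item=-3: odd, acc = 0+(-3) = -3; t=1
item=1: odd, acc = (-3)+1 = -2; t=2
item=12: not odd, acc = (-2)+1 = -1; t=14
item=-3: odd, acc = (-1)+(-3) = -4; t=15
item=2: not odd, acc = (-4)+1 = -3; t=17
item=0: not odd, acc = (-3)+1 = -2; t=17
item=12: not odd, acc = (-2)+1 = -1; t=29
item=12: not odd, acc = (-1)+1 = 0; t=41
item=14: not odd, acc = 0+1 = 1; t=55
acc+t = 1+55 = 56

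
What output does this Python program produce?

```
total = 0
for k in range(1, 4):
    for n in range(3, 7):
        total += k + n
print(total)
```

78

k=1,n=3: total = 0+4 = 4
k=1,n=4: total = 4+5 = 9
k=1,n=5: total = 9+6 = 15
k=1,n=6: total = 15+7 = 22
k=2,n=3: total = 22+5 = 27
k=2,n=4: total = 27+6 = 33
k=2,n=5: total = 33+7 = 40
k=2,n=6: total = 40+8 = 48
k=3,n=3: total = 48+6 = 54
k=3,n=4: total = 54+7 = 61
k=3,n=5: total = 61+8 = 69
k=3,n=6: total = 69+9 = 78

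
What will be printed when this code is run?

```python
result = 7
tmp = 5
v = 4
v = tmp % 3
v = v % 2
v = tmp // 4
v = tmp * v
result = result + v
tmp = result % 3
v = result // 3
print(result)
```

12

v = 5%3 = 2
v = 2%2 = 0
v = 5//4 = 1
v = 5*1 = 5
result = 7+5 = 12
tmp = 12%3 = 0
v = 12//3 = 4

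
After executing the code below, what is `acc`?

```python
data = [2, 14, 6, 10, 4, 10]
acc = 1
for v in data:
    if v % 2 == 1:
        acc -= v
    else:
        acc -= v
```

v=2: not odd, acc = 1-2 = -1
v=14: not odd, acc = (-1)-14 = -15
v=6: not odd, acc = (-15)-6 = -21
v=10: not odd, acc = (-21)-10 = -31
v=4: not odd, acc = (-31)-4 = -35
v=10: not odd, acc = (-35)-10 = -45

-45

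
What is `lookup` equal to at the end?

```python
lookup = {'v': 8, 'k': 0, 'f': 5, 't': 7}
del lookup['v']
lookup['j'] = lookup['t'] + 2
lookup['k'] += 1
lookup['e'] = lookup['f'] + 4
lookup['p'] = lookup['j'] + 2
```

del 'v' → {'k': 0, 'f': 5, 't': 7}
lookup['j'] = lookup['t']+2 = 9 → {'k': 0, 'f': 5, 't': 7, 'j': 9}
lookup['k'] = 0+1 = 1 → {'k': 1, 'f': 5, 't': 7, 'j': 9}
lookup['e'] = lookup['f']+4 = 9 → {'k': 1, 'f': 5, 't': 7, 'j': 9, 'e': 9}
lookup['p'] = lookup['j']+2 = 11 → {'k': 1, 'f': 5, 't': 7, 'j': 9, 'e': 9, 'p': 11}

{'k': 1, 'f': 5, 't': 7, 'j': 9, 'e': 9, 'p': 11}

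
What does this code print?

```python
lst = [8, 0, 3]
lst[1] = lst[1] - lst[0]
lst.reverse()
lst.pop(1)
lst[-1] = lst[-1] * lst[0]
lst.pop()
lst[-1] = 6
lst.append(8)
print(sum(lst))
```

lst[1] = lst[1]-lst[0] = 0-8 = -8 → [8, -8, 3]
reverse → [3, -8, 8]
pop(1) removes -8 → [3, 8]
lst[-1] = lst[-1]*lst[0] = 8*3 = 24 → [3, 24]
pop() removes 24 → [3]
lst[-1] = 6 → [6]
append 8 → [6, 8]
sum = 14

14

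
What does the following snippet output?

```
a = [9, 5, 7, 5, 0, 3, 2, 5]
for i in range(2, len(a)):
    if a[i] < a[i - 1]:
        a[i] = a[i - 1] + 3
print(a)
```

i=2: 7>=5, unchanged → [9, 5, 7, 5, 0, 3, 2, 5]
i=3: 5<7, a[3] = 7+3 = 10 → [9, 5, 7, 10, 0, 3, 2, 5]
i=4: 0<10, a[4] = 10+3 = 13 → [9, 5, 7, 10, 13, 3, 2, 5]
i=5: 3<13, a[5] = 13+3 = 16 → [9, 5, 7, 10, 13, 16, 2, 5]
i=6: 2<16, a[6] = 16+3 = 19 → [9, 5, 7, 10, 13, 16, 19, 5]
i=7: 5<19, a[7] = 19+3 = 22 → [9, 5, 7, 10, 13, 16, 19, 22]

[9, 5, 7, 10, 13, 16, 19, 22]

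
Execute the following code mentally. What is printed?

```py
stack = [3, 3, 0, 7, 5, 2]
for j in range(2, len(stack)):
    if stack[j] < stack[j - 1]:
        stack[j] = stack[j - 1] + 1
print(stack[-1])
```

j=2: 0<3, stack[2] = 3+1 = 4 → [3, 3, 4, 7, 5, 2]
j=3: 7>=4, unchanged → [3, 3, 4, 7, 5, 2]
j=4: 5<7, stack[4] = 7+1 = 8 → [3, 3, 4, 7, 8, 2]
j=5: 2<8, stack[5] = 8+1 = 9 → [3, 3, 4, 7, 8, 9]

9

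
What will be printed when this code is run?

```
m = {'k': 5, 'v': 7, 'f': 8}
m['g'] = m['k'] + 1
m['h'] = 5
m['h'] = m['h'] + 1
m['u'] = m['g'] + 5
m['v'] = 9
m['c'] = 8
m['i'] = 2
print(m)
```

m['g'] = m['k']+1 = 6 → {'k': 5, 'v': 7, 'f': 8, 'g': 6}
m['h'] = 5 → {'k': 5, 'v': 7, 'f': 8, 'g': 6, 'h': 5}
m['h'] = m['h']+1 = 6 → {'k': 5, 'v': 7, 'f': 8, 'g': 6, 'h': 6}
m['u'] = m['g']+5 = 11 → {'k': 5, 'v': 7, 'f': 8, 'g': 6, 'h': 6, 'u': 11}
m['v'] = 9 → {'k': 5, 'v': 9, 'f': 8, 'g': 6, 'h': 6, 'u': 11}
m['c'] = 8 → {'k': 5, 'v': 9, 'f': 8, 'g': 6, 'h': 6, 'u': 11, 'c': 8}
m['i'] = 2 → {'k': 5, 'v': 9, 'f': 8, 'g': 6, 'h': 6, 'u': 11, 'c': 8, 'i': 2}

{'k': 5, 'v': 9, 'f': 8, 'g': 6, 'h': 6, 'u': 11, 'c': 8, 'i': 2}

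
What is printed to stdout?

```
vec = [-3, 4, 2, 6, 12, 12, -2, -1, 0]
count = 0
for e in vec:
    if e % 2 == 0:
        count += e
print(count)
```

e=-3: not even
e=4: even, count = 0+4 = 4
e=2: even, count = 4+2 = 6
e=6: even, count = 6+6 = 12
e=12: even, count = 12+12 = 24
e=12: even, count = 24+12 = 36
e=-2: even, count = 36+(-2) = 34
e=-1: not even
e=0: even, count = 34+0 = 34

34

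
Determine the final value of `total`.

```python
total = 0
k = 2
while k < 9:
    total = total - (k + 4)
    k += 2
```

k=2: total = 0-6 = -6
k=4: total = (-6)-8 = -14
k=6: total = (-14)-10 = -24
k=8: total = (-24)-12 = -36

-36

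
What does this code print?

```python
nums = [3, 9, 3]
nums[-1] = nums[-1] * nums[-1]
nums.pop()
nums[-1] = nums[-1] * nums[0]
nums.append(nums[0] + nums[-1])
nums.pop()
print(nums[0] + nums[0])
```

nums[-1] = nums[-1]*nums[-1] = 3*3 = 9 → [3, 9, 9]
pop() removes 9 → [3, 9]
nums[-1] = nums[-1]*nums[0] = 9*3 = 27 → [3, 27]
append nums[0]+nums[-1] = 3+27 = 30 → [3, 27, 30]
pop() removes 30 → [3, 27]
nums[0]+nums[0] = 3+3 = 6

6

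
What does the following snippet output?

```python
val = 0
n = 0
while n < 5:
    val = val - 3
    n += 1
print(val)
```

n=0: val = 0-3 = -3
n=1: val = (-3)-3 = -6
n=2: val = (-6)-3 = -9
n=3: val = (-9)-3 = -12
n=4: val = (-12)-3 = -15

-15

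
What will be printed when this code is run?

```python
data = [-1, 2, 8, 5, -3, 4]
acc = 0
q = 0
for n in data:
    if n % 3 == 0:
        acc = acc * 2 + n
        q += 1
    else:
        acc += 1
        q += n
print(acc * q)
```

114

n=-1: not %3==0, acc = 0+1 = 1; q=-1
n=2: not %3==0, acc = 1+1 = 2; q=1
n=8: not %3==0, acc = 2+1 = 3; q=9
n=5: not %3==0, acc = 3+1 = 4; q=14
n=-3: %3==0, acc = 4*2+(-3) = 5; q=15
n=4: not %3==0, acc = 5+1 = 6; q=19
acc*q = 6*19 = 114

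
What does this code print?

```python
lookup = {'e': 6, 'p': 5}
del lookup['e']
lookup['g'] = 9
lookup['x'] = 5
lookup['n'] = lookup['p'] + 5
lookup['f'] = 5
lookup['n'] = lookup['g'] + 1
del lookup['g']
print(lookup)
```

del 'e' → {'p': 5}
lookup['g'] = 9 → {'p': 5, 'g': 9}
lookup['x'] = 5 → {'p': 5, 'g': 9, 'x': 5}
lookup['n'] = lookup['p']+5 = 10 → {'p': 5, 'g': 9, 'x': 5, 'n': 10}
lookup['f'] = 5 → {'p': 5, 'g': 9, 'x': 5, 'n': 10, 'f': 5}
lookup['n'] = lookup['g']+1 = 10 → {'p': 5, 'g': 9, 'x': 5, 'n': 10, 'f': 5}
del 'g' → {'p': 5, 'x': 5, 'n': 10, 'f': 5}

{'p': 5, 'x': 5, 'n': 10, 'f': 5}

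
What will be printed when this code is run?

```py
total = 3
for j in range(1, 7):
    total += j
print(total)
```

24

j=1: total = 3+1 = 4
j=2: total = 4+2 = 6
j=3: total = 6+3 = 9
j=4: total = 9+4 = 13
j=5: total = 13+5 = 18
j=6: total = 18+6 = 24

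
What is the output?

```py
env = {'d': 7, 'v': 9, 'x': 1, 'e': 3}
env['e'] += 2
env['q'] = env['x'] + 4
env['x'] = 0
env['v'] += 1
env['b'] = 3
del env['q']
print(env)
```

env['e'] = 3+2 = 5 → {'d': 7, 'v': 9, 'x': 1, 'e': 5}
env['q'] = env['x']+4 = 5 → {'d': 7, 'v': 9, 'x': 1, 'e': 5, 'q': 5}
env['x'] = 0 → {'d': 7, 'v': 9, 'x': 0, 'e': 5, 'q': 5}
env['v'] = 9+1 = 10 → {'d': 7, 'v': 10, 'x': 0, 'e': 5, 'q': 5}
env['b'] = 3 → {'d': 7, 'v': 10, 'x': 0, 'e': 5, 'q': 5, 'b': 3}
del 'q' → {'d': 7, 'v': 10, 'x': 0, 'e': 5, 'b': 3}

{'d': 7, 'v': 10, 'x': 0, 'e': 5, 'b': 3}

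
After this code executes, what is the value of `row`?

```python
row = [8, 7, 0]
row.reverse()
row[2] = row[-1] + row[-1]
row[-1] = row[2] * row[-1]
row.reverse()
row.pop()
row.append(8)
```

reverse → [0, 7, 8]
row[2] = row[-1]+row[-1] = 8+8 = 16 → [0, 7, 16]
row[-1] = row[2]*row[-1] = 16*16 = 256 → [0, 7, 256]
reverse → [256, 7, 0]
pop() removes 0 → [256, 7]
append 8 → [256, 7, 8]

[256, 7, 8]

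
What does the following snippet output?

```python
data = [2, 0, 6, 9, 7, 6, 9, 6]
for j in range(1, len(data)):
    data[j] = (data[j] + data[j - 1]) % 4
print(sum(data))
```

11

j=1: data[1] = (0+2)%4 = 2 → [2, 2, 6, 9, 7, 6, 9, 6]
j=2: data[2] = (6+2)%4 = 0 → [2, 2, 0, 9, 7, 6, 9, 6]
j=3: data[3] = (9+0)%4 = 1 → [2, 2, 0, 1, 7, 6, 9, 6]
j=4: data[4] = (7+1)%4 = 0 → [2, 2, 0, 1, 0, 6, 9, 6]
j=5: data[5] = (6+0)%4 = 2 → [2, 2, 0, 1, 0, 2, 9, 6]
j=6: data[6] = (9+2)%4 = 3 → [2, 2, 0, 1, 0, 2, 3, 6]
j=7: data[7] = (6+3)%4 = 1 → [2, 2, 0, 1, 0, 2, 3, 1]
sum = 11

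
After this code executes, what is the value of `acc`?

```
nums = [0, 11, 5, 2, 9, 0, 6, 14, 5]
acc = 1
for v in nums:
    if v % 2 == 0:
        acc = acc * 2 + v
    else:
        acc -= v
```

-259

v=0: even, acc = 1*2+0 = 2
v=11: not even, acc = 2-11 = -9
v=5: not even, acc = (-9)-5 = -14
v=2: even, acc = (-14)*2+2 = -26
v=9: not even, acc = (-26)-9 = -35
v=0: even, acc = (-35)*2+0 = -70
v=6: even, acc = (-70)*2+6 = -134
v=14: even, acc = (-134)*2+14 = -254
v=5: not even, acc = (-254)-5 = -259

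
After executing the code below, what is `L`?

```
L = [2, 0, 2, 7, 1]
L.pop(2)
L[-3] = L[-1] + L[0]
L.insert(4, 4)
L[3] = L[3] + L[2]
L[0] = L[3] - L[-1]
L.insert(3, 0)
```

[4, 3, 7, 0, 8, 4]

pop(2) removes 2 → [2, 0, 7, 1]
L[-3] = L[-1]+L[0] = 1+2 = 3 → [2, 3, 7, 1]
insert 4 at 4 → [2, 3, 7, 1, 4]
L[3] = L[3]+L[2] = 1+7 = 8 → [2, 3, 7, 8, 4]
L[0] = L[3]-L[-1] = 8-4 = 4 → [4, 3, 7, 8, 4]
insert 0 at 3 → [4, 3, 7, 0, 8, 4]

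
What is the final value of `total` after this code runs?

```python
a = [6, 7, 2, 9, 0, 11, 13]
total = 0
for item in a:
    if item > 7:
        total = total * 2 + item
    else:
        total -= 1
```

43

item=6: not >7, total = 0-1 = -1
item=7: not >7, total = (-1)-1 = -2
item=2: not >7, total = (-2)-1 = -3
item=9: >7, total = (-3)*2+9 = 3
item=0: not >7, total = 3-1 = 2
item=11: >7, total = 2*2+11 = 15
item=13: >7, total = 15*2+13 = 43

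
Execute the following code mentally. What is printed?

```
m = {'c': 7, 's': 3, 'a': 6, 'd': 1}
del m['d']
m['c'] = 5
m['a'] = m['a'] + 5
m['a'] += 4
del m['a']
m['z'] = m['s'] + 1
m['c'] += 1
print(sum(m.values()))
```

13

del 'd' → {'c': 7, 's': 3, 'a': 6}
m['c'] = 5 → {'c': 5, 's': 3, 'a': 6}
m['a'] = m['a']+5 = 11 → {'c': 5, 's': 3, 'a': 11}
m['a'] = 11+4 = 15 → {'c': 5, 's': 3, 'a': 15}
del 'a' → {'c': 5, 's': 3}
m['z'] = m['s']+1 = 4 → {'c': 5, 's': 3, 'z': 4}
m['c'] = 5+1 = 6 → {'c': 6, 's': 3, 'z': 4}
sum of values = 13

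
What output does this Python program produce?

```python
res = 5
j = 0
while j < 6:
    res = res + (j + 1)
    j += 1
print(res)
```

26

j=0: res = 5+1 = 6
j=1: res = 6+2 = 8
j=2: res = 8+3 = 11
j=3: res = 11+4 = 15
j=4: res = 15+5 = 20
j=5: res = 20+6 = 26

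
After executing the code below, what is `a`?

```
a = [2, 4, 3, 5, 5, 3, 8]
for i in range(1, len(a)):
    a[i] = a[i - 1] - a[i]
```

i=1: a[1] = 2-4 = -2 → [2, -2, 3, 5, 5, 3, 8]
i=2: a[2] = (-2)-3 = -5 → [2, -2, -5, 5, 5, 3, 8]
i=3: a[3] = (-5)-5 = -10 → [2, -2, -5, -10, 5, 3, 8]
i=4: a[4] = (-10)-5 = -15 → [2, -2, -5, -10, -15, 3, 8]
i=5: a[5] = (-15)-3 = -18 → [2, -2, -5, -10, -15, -18, 8]
i=6: a[6] = (-18)-8 = -26 → [2, -2, -5, -10, -15, -18, -26]

[2, -2, -5, -10, -15, -18, -26]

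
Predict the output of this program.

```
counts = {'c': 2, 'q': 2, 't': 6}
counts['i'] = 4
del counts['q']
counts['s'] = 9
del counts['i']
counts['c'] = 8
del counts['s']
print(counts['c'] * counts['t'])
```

counts['i'] = 4 → {'c': 2, 'q': 2, 't': 6, 'i': 4}
del 'q' → {'c': 2, 't': 6, 'i': 4}
counts['s'] = 9 → {'c': 2, 't': 6, 'i': 4, 's': 9}
del 'i' → {'c': 2, 't': 6, 's': 9}
counts['c'] = 8 → {'c': 8, 't': 6, 's': 9}
del 's' → {'c': 8, 't': 6}
counts['c']*counts['t'] = 8*6 = 48

48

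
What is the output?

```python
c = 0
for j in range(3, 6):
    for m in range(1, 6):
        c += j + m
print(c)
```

j=3,m=1: c = 0+4 = 4
j=3,m=2: c = 4+5 = 9
j=3,m=3: c = 9+6 = 15
j=3,m=4: c = 15+7 = 22
j=3,m=5: c = 22+8 = 30
j=4,m=1: c = 30+5 = 35
j=4,m=2: c = 35+6 = 41
j=4,m=3: c = 41+7 = 48
j=4,m=4: c = 48+8 = 56
j=4,m=5: c = 56+9 = 65
j=5,m=1: c = 65+6 = 71
j=5,m=2: c = 71+7 = 78
j=5,m=3: c = 78+8 = 86
j=5,m=4: c = 86+9 = 95
j=5,m=5: c = 95+10 = 105

105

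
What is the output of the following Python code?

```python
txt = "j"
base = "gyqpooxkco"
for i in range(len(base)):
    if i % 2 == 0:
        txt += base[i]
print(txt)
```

jgqoxc

i=0: add 'g' → 'jg'
i=1: skip
i=2: add 'q' → 'jgq'
i=3: skip
i=4: add 'o' → 'jgqo'
i=5: skip
i=6: add 'x' → 'jgqox'
i=7: skip
i=8: add 'c' → 'jgqoxc'
i=9: skip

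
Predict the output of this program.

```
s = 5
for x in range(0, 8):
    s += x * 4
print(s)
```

117

x=0: s = 5+0*4 = 5
x=1: s = 5+1*4 = 9
x=2: s = 9+2*4 = 17
x=3: s = 17+3*4 = 29
x=4: s = 29+4*4 = 45
x=5: s = 45+5*4 = 65
x=6: s = 65+6*4 = 89
x=7: s = 89+7*4 = 117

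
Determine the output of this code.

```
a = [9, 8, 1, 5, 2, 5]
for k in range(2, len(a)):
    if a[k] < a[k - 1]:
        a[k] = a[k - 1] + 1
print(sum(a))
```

59

k=2: 1<8, a[2] = 8+1 = 9 → [9, 8, 9, 5, 2, 5]
k=3: 5<9, a[3] = 9+1 = 10 → [9, 8, 9, 10, 2, 5]
k=4: 2<10, a[4] = 10+1 = 11 → [9, 8, 9, 10, 11, 5]
k=5: 5<11, a[5] = 11+1 = 12 → [9, 8, 9, 10, 11, 12]
sum = 59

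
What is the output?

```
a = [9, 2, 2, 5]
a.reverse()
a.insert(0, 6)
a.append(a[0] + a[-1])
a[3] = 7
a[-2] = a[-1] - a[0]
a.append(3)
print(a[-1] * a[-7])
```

reverse → [5, 2, 2, 9]
insert 6 at 0 → [6, 5, 2, 2, 9]
append a[0]+a[-1] = 6+9 = 15 → [6, 5, 2, 2, 9, 15]
a[3] = 7 → [6, 5, 2, 7, 9, 15]
a[-2] = a[-1]-a[0] = 15-6 = 9 → [6, 5, 2, 7, 9, 15]
append 3 → [6, 5, 2, 7, 9, 15, 3]
a[-1]*a[-7] = 3*6 = 18

18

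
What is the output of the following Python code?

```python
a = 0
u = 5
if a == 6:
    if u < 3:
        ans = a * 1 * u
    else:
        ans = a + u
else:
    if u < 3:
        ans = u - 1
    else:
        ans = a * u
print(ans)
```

a=0, u=5
a == 6 is False; u < 3 is False
→ ans = a * u = 0

0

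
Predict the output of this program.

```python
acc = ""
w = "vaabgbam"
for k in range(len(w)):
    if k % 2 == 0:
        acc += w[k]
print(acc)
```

vaga

k=0: add 'v' → 'v'
k=1: skip
k=2: add 'a' → 'va'
k=3: skip
k=4: add 'g' → 'vag'
k=5: skip
k=6: add 'a' → 'vaga'
k=7: skip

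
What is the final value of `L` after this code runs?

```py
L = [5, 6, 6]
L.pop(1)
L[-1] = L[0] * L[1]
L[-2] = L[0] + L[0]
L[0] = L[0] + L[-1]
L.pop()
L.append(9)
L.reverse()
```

[9, 40]

pop(1) removes 6 → [5, 6]
L[-1] = L[0]*L[1] = 5*6 = 30 → [5, 30]
L[-2] = L[0]+L[0] = 5+5 = 10 → [10, 30]
L[0] = L[0]+L[-1] = 10+30 = 40 → [40, 30]
pop() removes 30 → [40]
append 9 → [40, 9]
reverse → [9, 40]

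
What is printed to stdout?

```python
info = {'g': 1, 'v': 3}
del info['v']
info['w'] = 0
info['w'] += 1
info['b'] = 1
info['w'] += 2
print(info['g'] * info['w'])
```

3

del 'v' → {'g': 1}
info['w'] = 0 → {'g': 1, 'w': 0}
info['w'] = 0+1 = 1 → {'g': 1, 'w': 1}
info['b'] = 1 → {'g': 1, 'w': 1, 'b': 1}
info['w'] = 1+2 = 3 → {'g': 1, 'w': 3, 'b': 1}
info['g']*info['w'] = 1*3 = 3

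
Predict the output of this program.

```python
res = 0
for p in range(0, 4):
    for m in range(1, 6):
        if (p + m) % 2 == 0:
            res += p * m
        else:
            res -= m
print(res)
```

18

p=0,m=1: odd sum, res = 0-1 = -1
p=0,m=2: even sum, res = (-1)+0 = -1
p=0,m=3: odd sum, res = (-1)-3 = -4
p=0,m=4: even sum, res = (-4)+0 = -4
p=0,m=5: odd sum, res = (-4)-5 = -9
p=1,m=1: even sum, res = (-9)+1 = -8
p=1,m=2: odd sum, res = (-8)-2 = -10
p=1,m=3: even sum, res = (-10)+3 = -7
p=1,m=4: odd sum, res = (-7)-4 = -11
p=1,m=5: even sum, res = (-11)+5 = -6
p=2,m=1: odd sum, res = (-6)-1 = -7
p=2,m=2: even sum, res = (-7)+4 = -3
p=2,m=3: odd sum, res = (-3)-3 = -6
p=2,m=4: even sum, res = (-6)+8 = 2
p=2,m=5: odd sum, res = 2-5 = -3
p=3,m=1: even sum, res = (-3)+3 = 0
p=3,m=2: odd sum, res = 0-2 = -2
p=3,m=3: even sum, res = (-2)+9 = 7
p=3,m=4: odd sum, res = 7-4 = 3
p=3,m=5: even sum, res = 3+15 = 18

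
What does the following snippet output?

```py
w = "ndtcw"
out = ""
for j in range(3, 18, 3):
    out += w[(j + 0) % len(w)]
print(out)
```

j=3: add w[3]='c' → 'c'
j=6: add w[1]='d' → 'cd'
j=9: add w[4]='w' → 'cdw'
j=12: add w[2]='t' → 'cdwt'
j=15: add w[0]='n' → 'cdwtn'

cdwtn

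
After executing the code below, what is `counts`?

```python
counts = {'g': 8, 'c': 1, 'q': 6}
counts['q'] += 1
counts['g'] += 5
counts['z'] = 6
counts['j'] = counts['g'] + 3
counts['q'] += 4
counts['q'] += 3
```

{'g': 13, 'c': 1, 'q': 14, 'z': 6, 'j': 16}

counts['q'] = 6+1 = 7 → {'g': 8, 'c': 1, 'q': 7}
counts['g'] = 8+5 = 13 → {'g': 13, 'c': 1, 'q': 7}
counts['z'] = 6 → {'g': 13, 'c': 1, 'q': 7, 'z': 6}
counts['j'] = counts['g']+3 = 16 → {'g': 13, 'c': 1, 'q': 7, 'z': 6, 'j': 16}
counts['q'] = 7+4 = 11 → {'g': 13, 'c': 1, 'q': 11, 'z': 6, 'j': 16}
counts['q'] = 11+3 = 14 → {'g': 13, 'c': 1, 'q': 14, 'z': 6, 'j': 16}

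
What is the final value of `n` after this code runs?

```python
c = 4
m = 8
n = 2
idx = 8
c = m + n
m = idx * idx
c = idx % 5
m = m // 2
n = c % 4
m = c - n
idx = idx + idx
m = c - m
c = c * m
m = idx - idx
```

3

c = 8+2 = 10
m = 8*8 = 64
c = 8%5 = 3
m = 64//2 = 32
n = 3%4 = 3
m = 3-3 = 0
idx = 8+8 = 16
m = 3-0 = 3
c = 3*3 = 9
m = 16-16 = 0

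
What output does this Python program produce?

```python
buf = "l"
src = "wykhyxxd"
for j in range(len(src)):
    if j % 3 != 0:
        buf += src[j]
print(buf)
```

lykyxd

j=0: skip
j=1: add 'y' → 'ly'
j=2: add 'k' → 'lyk'
j=3: skip
j=4: add 'y' → 'lyky'
j=5: add 'x' → 'lykyx'
j=6: skip
j=7: add 'd' → 'lykyxd'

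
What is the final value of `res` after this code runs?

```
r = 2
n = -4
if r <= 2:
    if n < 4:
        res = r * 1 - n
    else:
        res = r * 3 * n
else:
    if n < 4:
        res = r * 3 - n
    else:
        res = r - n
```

r=2, n=-4
r <= 2 is True; n < 4 is True
→ res = r * 1 - n = 6

6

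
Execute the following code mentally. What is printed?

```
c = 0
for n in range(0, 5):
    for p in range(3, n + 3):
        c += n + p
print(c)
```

n=1,p=3: c = 0+4 = 4
n=2,p=3: c = 4+5 = 9
n=2,p=4: c = 9+6 = 15
n=3,p=3: c = 15+6 = 21
n=3,p=4: c = 21+7 = 28
n=3,p=5: c = 28+8 = 36
n=4,p=3: c = 36+7 = 43
n=4,p=4: c = 43+8 = 51
n=4,p=5: c = 51+9 = 60
n=4,p=6: c = 60+10 = 70

70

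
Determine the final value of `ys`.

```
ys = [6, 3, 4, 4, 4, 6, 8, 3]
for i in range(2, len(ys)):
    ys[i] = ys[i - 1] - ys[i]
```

i=2: ys[2] = 3-4 = -1 → [6, 3, -1, 4, 4, 6, 8, 3]
i=3: ys[3] = (-1)-4 = -5 → [6, 3, -1, -5, 4, 6, 8, 3]
i=4: ys[4] = (-5)-4 = -9 → [6, 3, -1, -5, -9, 6, 8, 3]
i=5: ys[5] = (-9)-6 = -15 → [6, 3, -1, -5, -9, -15, 8, 3]
i=6: ys[6] = (-15)-8 = -23 → [6, 3, -1, -5, -9, -15, -23, 3]
i=7: ys[7] = (-23)-3 = -26 → [6, 3, -1, -5, -9, -15, -23, -26]

[6, 3, -1, -5, -9, -15, -23, -26]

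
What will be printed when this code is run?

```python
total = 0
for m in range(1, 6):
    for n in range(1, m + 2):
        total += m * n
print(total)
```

210

m=1,n=1: total = 0+1 = 1
m=1,n=2: total = 1+2 = 3
m=2,n=1: total = 3+2 = 5
m=2,n=2: total = 5+4 = 9
m=2,n=3: total = 9+6 = 15
m=3,n=1: total = 15+3 = 18
m=3,n=2: total = 18+6 = 24
m=3,n=3: total = 24+9 = 33
m=3,n=4: total = 33+12 = 45
m=4,n=1: total = 45+4 = 49
m=4,n=2: total = 49+8 = 57
m=4,n=3: total = 57+12 = 69
m=4,n=4: total = 69+16 = 85
m=4,n=5: total = 85+20 = 105
m=5,n=1: total = 105+5 = 110
m=5,n=2: total = 110+10 = 120
m=5,n=3: total = 120+15 = 135
m=5,n=4: total = 135+20 = 155
m=5,n=5: total = 155+25 = 180
m=5,n=6: total = 180+30 = 210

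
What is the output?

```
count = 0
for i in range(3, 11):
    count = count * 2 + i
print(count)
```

1012

i=3: count = 0*2+3 = 3
i=4: count = 3*2+4 = 10
i=5: count = 10*2+5 = 25
i=6: count = 25*2+6 = 56
i=7: count = 56*2+7 = 119
i=8: count = 119*2+8 = 246
i=9: count = 246*2+9 = 501
i=10: count = 501*2+10 = 1012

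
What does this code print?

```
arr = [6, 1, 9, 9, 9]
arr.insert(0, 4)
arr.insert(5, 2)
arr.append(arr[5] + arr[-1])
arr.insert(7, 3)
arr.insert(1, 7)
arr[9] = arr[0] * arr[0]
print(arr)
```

insert 4 at 0 → [4, 6, 1, 9, 9, 9]
insert 2 at 5 → [4, 6, 1, 9, 9, 2, 9]
append arr[5]+arr[-1] = 2+9 = 11 → [4, 6, 1, 9, 9, 2, 9, 11]
insert 3 at 7 → [4, 6, 1, 9, 9, 2, 9, 3, 11]
insert 7 at 1 → [4, 7, 6, 1, 9, 9, 2, 9, 3, 11]
arr[9] = arr[0]*arr[0] = 4*4 = 16 → [4, 7, 6, 1, 9, 9, 2, 9, 3, 16]

[4, 7, 6, 1, 9, 9, 2, 9, 3, 16]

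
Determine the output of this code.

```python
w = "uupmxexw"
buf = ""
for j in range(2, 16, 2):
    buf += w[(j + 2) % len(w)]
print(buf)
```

xxupxxu

j=2: add w[4]='x' → 'x'
j=4: add w[6]='x' → 'xx'
j=6: add w[0]='u' → 'xxu'
j=8: add w[2]='p' → 'xxup'
j=10: add w[4]='x' → 'xxupx'
j=12: add w[6]='x' → 'xxupxx'
j=14: add w[0]='u' → 'xxupxxu'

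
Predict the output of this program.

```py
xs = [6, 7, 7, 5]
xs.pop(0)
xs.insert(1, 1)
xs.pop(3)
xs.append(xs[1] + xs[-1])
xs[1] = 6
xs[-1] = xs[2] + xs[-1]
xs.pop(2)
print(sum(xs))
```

pop(0) removes 6 → [7, 7, 5]
insert 1 at 1 → [7, 1, 7, 5]
pop(3) removes 5 → [7, 1, 7]
append xs[1]+xs[-1] = 1+7 = 8 → [7, 1, 7, 8]
xs[1] = 6 → [7, 6, 7, 8]
xs[-1] = xs[2]+xs[-1] = 7+8 = 15 → [7, 6, 7, 15]
pop(2) removes 7 → [7, 6, 15]
sum = 28

28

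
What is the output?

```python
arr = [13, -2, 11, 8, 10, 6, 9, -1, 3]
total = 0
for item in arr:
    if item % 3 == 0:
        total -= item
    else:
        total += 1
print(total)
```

item=13: not %3==0, total = 0+1 = 1
item=-2: not %3==0, total = 1+1 = 2
item=11: not %3==0, total = 2+1 = 3
item=8: not %3==0, total = 3+1 = 4
item=10: not %3==0, total = 4+1 = 5
item=6: %3==0, total = 5-6 = -1
item=9: %3==0, total = (-1)-9 = -10
item=-1: not %3==0, total = (-10)+1 = -9
item=3: %3==0, total = (-9)-3 = -12

-12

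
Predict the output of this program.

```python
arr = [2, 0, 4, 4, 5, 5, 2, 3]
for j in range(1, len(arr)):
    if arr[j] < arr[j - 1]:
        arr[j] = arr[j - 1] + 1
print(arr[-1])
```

7

j=1: 0<2, arr[1] = 2+1 = 3 → [2, 3, 4, 4, 5, 5, 2, 3]
j=2: 4>=3, unchanged → [2, 3, 4, 4, 5, 5, 2, 3]
j=3: 4>=4, unchanged → [2, 3, 4, 4, 5, 5, 2, 3]
j=4: 5>=4, unchanged → [2, 3, 4, 4, 5, 5, 2, 3]
j=5: 5>=5, unchanged → [2, 3, 4, 4, 5, 5, 2, 3]
j=6: 2<5, arr[6] = 5+1 = 6 → [2, 3, 4, 4, 5, 5, 6, 3]
j=7: 3<6, arr[7] = 6+1 = 7 → [2, 3, 4, 4, 5, 5, 6, 7]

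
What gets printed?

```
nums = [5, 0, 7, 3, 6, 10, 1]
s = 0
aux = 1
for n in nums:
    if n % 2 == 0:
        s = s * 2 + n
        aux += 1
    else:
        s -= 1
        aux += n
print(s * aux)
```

100

n=5: not even, s = 0-1 = -1; aux=6
n=0: even, s = (-1)*2+0 = -2; aux=7
n=7: not even, s = (-2)-1 = -3; aux=14
n=3: not even, s = (-3)-1 = -4; aux=17
n=6: even, s = (-4)*2+6 = -2; aux=18
n=10: even, s = (-2)*2+10 = 6; aux=19
n=1: not even, s = 6-1 = 5; aux=20
s*aux = 5*20 = 100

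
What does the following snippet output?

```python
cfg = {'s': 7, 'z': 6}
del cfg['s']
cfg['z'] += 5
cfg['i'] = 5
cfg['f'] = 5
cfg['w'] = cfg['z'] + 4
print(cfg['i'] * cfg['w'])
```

75

del 's' → {'z': 6}
cfg['z'] = 6+5 = 11 → {'z': 11}
cfg['i'] = 5 → {'z': 11, 'i': 5}
cfg['f'] = 5 → {'z': 11, 'i': 5, 'f': 5}
cfg['w'] = cfg['z']+4 = 15 → {'z': 11, 'i': 5, 'f': 5, 'w': 15}
cfg['i']*cfg['w'] = 5*15 = 75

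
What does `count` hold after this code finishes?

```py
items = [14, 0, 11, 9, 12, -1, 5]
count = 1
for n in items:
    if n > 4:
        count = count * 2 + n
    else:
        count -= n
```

411

n=14: >4, count = 1*2+14 = 16
n=0: not >4, count = 16-0 = 16
n=11: >4, count = 16*2+11 = 43
n=9: >4, count = 43*2+9 = 95
n=12: >4, count = 95*2+12 = 202
n=-1: not >4, count = 202-(-1) = 203
n=5: >4, count = 203*2+5 = 411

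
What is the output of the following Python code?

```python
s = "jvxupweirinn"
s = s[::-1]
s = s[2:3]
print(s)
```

reverse → 'nniriewpuxvj'
slice [2:3] → 'i'

i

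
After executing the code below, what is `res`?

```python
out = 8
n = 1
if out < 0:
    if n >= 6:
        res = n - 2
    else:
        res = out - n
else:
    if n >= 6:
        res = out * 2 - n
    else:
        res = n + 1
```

out=8, n=1
out < 0 is False; n >= 6 is False
→ res = n + 1 = 2

2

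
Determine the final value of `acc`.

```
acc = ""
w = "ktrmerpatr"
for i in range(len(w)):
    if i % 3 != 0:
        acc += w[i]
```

i=0: skip
i=1: add 't' → 't'
i=2: add 'r' → 'tr'
i=3: skip
i=4: add 'e' → 'tre'
i=5: add 'r' → 'trer'
i=6: skip
i=7: add 'a' → 'trera'
i=8: add 't' → 'trerat'
i=9: skip

'trerat'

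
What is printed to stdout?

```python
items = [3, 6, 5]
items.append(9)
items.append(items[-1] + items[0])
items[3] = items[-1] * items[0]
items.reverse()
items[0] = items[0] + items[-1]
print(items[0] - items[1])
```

-21

append 9 → [3, 6, 5, 9]
append items[-1]+items[0] = 9+3 = 12 → [3, 6, 5, 9, 12]
items[3] = items[-1]*items[0] = 12*3 = 36 → [3, 6, 5, 36, 12]
reverse → [12, 36, 5, 6, 3]
items[0] = items[0]+items[-1] = 12+3 = 15 → [15, 36, 5, 6, 3]
items[0]-items[1] = 15-36 = -21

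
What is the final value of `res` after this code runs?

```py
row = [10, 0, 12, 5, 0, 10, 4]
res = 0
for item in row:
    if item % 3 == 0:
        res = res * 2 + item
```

24

item=10: not %3==0
item=0: %3==0, res = 0*2+0 = 0
item=12: %3==0, res = 0*2+12 = 12
item=5: not %3==0
item=0: %3==0, res = 12*2+0 = 24
item=10: not %3==0
item=4: not %3==0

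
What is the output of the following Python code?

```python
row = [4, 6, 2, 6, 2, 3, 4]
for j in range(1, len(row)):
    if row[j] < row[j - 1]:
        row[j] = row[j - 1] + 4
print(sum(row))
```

j=1: 6>=4, unchanged → [4, 6, 2, 6, 2, 3, 4]
j=2: 2<6, row[2] = 6+4 = 10 → [4, 6, 10, 6, 2, 3, 4]
j=3: 6<10, row[3] = 10+4 = 14 → [4, 6, 10, 14, 2, 3, 4]
j=4: 2<14, row[4] = 14+4 = 18 → [4, 6, 10, 14, 18, 3, 4]
j=5: 3<18, row[5] = 18+4 = 22 → [4, 6, 10, 14, 18, 22, 4]
j=6: 4<22, row[6] = 22+4 = 26 → [4, 6, 10, 14, 18, 22, 26]
sum = 100

100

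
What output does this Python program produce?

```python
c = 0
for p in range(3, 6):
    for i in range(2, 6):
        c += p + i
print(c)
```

p=3,i=2: c = 0+5 = 5
p=3,i=3: c = 5+6 = 11
p=3,i=4: c = 11+7 = 18
p=3,i=5: c = 18+8 = 26
p=4,i=2: c = 26+6 = 32
p=4,i=3: c = 32+7 = 39
p=4,i=4: c = 39+8 = 47
p=4,i=5: c = 47+9 = 56
p=5,i=2: c = 56+7 = 63
p=5,i=3: c = 63+8 = 71
p=5,i=4: c = 71+9 = 80
p=5,i=5: c = 80+10 = 90

90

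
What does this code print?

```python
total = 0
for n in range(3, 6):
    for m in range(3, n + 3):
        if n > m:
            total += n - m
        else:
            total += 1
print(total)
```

13

n=3,m=3: not 3>3, total = 0+1 = 1
n=3,m=4: not 3>4, total = 1+1 = 2
n=3,m=5: not 3>5, total = 2+1 = 3
n=4,m=3: 4>3, total = 3+1 = 4
n=4,m=4: not 4>4, total = 4+1 = 5
n=4,m=5: not 4>5, total = 5+1 = 6
n=4,m=6: not 4>6, total = 6+1 = 7
n=5,m=3: 5>3, total = 7+2 = 9
n=5,m=4: 5>4, total = 9+1 = 10
n=5,m=5: not 5>5, total = 10+1 = 11
n=5,m=6: not 5>6, total = 11+1 = 12
n=5,m=7: not 5>7, total = 12+1 = 13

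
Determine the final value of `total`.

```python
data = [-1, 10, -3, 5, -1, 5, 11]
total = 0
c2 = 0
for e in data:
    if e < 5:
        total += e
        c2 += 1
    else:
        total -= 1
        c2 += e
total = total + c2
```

e=-1: <5, total = 0+(-1) = -1; c2=1
e=10: not <5, total = (-1)-1 = -2; c2=11
e=-3: <5, total = (-2)+(-3) = -5; c2=12
e=5: not <5, total = (-5)-1 = -6; c2=17
e=-1: <5, total = (-6)+(-1) = -7; c2=18
e=5: not <5, total = (-7)-1 = -8; c2=23
e=11: not <5, total = (-8)-1 = -9; c2=34
total+c2 = (-9)+34 = 25

25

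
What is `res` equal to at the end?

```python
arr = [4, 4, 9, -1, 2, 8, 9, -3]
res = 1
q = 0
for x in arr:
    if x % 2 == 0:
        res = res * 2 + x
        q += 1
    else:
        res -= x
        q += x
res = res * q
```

684

x=4: even, res = 1*2+4 = 6; q=1
x=4: even, res = 6*2+4 = 16; q=2
x=9: not even, res = 16-9 = 7; q=11
x=-1: not even, res = 7-(-1) = 8; q=10
x=2: even, res = 8*2+2 = 18; q=11
x=8: even, res = 18*2+8 = 44; q=12
x=9: not even, res = 44-9 = 35; q=21
x=-3: not even, res = 35-(-3) = 38; q=18
res*q = 38*18 = 684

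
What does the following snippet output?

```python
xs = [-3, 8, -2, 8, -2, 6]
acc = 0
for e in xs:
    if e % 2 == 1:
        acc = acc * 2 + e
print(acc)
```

e=-3: odd, acc = 0*2+(-3) = -3
e=8: not odd
e=-2: not odd
e=8: not odd
e=-2: not odd
e=6: not odd

-3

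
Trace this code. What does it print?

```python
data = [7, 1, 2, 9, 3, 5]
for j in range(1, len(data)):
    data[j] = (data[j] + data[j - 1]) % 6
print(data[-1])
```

3

j=1: data[1] = (1+7)%6 = 2 → [7, 2, 2, 9, 3, 5]
j=2: data[2] = (2+2)%6 = 4 → [7, 2, 4, 9, 3, 5]
j=3: data[3] = (9+4)%6 = 1 → [7, 2, 4, 1, 3, 5]
j=4: data[4] = (3+1)%6 = 4 → [7, 2, 4, 1, 4, 5]
j=5: data[5] = (5+4)%6 = 3 → [7, 2, 4, 1, 4, 3]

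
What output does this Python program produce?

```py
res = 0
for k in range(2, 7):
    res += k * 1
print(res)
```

20

k=2: res = 0+2*1 = 2
k=3: res = 2+3*1 = 5
k=4: res = 5+4*1 = 9
k=5: res = 9+5*1 = 14
k=6: res = 14+6*1 = 20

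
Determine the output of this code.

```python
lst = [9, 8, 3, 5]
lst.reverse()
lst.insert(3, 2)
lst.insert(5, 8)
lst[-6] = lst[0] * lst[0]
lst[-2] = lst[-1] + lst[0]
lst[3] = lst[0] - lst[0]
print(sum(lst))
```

reverse → [5, 3, 8, 9]
insert 2 at 3 → [5, 3, 8, 2, 9]
insert 8 at 5 → [5, 3, 8, 2, 9, 8]
lst[-6] = lst[0]*lst[0] = 5*5 = 25 → [25, 3, 8, 2, 9, 8]
lst[-2] = lst[-1]+lst[0] = 8+25 = 33 → [25, 3, 8, 2, 33, 8]
lst[3] = lst[0]-lst[0] = 25-25 = 0 → [25, 3, 8, 0, 33, 8]
sum = 77

77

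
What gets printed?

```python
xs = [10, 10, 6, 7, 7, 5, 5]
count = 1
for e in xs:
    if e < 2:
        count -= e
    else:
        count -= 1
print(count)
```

e=10: not <2, count = 1-1 = 0
e=10: not <2, count = 0-1 = -1
e=6: not <2, count = (-1)-1 = -2
e=7: not <2, count = (-2)-1 = -3
e=7: not <2, count = (-3)-1 = -4
e=5: not <2, count = (-4)-1 = -5
e=5: not <2, count = (-5)-1 = -6

-6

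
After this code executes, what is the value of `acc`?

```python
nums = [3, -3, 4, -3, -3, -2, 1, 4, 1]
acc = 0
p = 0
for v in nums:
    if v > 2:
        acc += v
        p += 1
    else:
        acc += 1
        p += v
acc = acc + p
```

v=3: >2, acc = 0+3 = 3; p=1
v=-3: not >2, acc = 3+1 = 4; p=-2
v=4: >2, acc = 4+4 = 8; p=-1
v=-3: not >2, acc = 8+1 = 9; p=-4
v=-3: not >2, acc = 9+1 = 10; p=-7
v=-2: not >2, acc = 10+1 = 11; p=-9
v=1: not >2, acc = 11+1 = 12; p=-8
v=4: >2, acc = 12+4 = 16; p=-7
v=1: not >2, acc = 16+1 = 17; p=-6
acc+p = 17+(-6) = 11

11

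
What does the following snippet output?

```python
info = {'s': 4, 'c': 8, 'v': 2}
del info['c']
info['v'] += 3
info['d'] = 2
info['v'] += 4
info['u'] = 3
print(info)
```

del 'c' → {'s': 4, 'v': 2}
info['v'] = 2+3 = 5 → {'s': 4, 'v': 5}
info['d'] = 2 → {'s': 4, 'v': 5, 'd': 2}
info['v'] = 5+4 = 9 → {'s': 4, 'v': 9, 'd': 2}
info['u'] = 3 → {'s': 4, 'v': 9, 'd': 2, 'u': 3}

{'s': 4, 'v': 9, 'd': 2, 'u': 3}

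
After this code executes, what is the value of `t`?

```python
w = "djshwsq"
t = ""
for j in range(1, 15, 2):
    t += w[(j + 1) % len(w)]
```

j=1: add w[2]='s' → 's'
j=3: add w[4]='w' → 'sw'
j=5: add w[6]='q' → 'swq'
j=7: add w[1]='j' → 'swqj'
j=9: add w[3]='h' → 'swqjh'
j=11: add w[5]='s' → 'swqjhs'
j=13: add w[0]='d' → 'swqjhsd'

'swqjhsd'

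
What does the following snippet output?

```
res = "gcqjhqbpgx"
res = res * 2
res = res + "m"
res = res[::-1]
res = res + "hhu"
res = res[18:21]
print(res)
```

qcg

repeat ×2 → 'gcqjhqbpgxgcqjhqbpgx'
+ 'm' → 'gcqjhqbpgxgcqjhqbpgxm'
reverse → 'mxgpbqhjqcgxgpbqhjqcg'
+ 'hhu' → 'mxgpbqhjqcgxgpbqhjqcghhu'
slice [18:21] → 'qcg'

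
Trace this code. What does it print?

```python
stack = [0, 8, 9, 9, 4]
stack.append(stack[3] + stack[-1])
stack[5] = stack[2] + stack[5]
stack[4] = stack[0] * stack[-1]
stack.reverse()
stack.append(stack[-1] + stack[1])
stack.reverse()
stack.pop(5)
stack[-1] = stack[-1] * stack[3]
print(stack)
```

append stack[3]+stack[-1] = 9+4 = 13 → [0, 8, 9, 9, 4, 13]
stack[5] = stack[2]+stack[5] = 9+13 = 22 → [0, 8, 9, 9, 4, 22]
stack[4] = stack[0]*stack[-1] = 0*22 = 0 → [0, 8, 9, 9, 0, 22]
reverse → [22, 0, 9, 9, 8, 0]
append stack[-1]+stack[1] = 0+0 = 0 → [22, 0, 9, 9, 8, 0, 0]
reverse → [0, 0, 8, 9, 9, 0, 22]
pop(5) removes 0 → [0, 0, 8, 9, 9, 22]
stack[-1] = stack[-1]*stack[3] = 22*9 = 198 → [0, 0, 8, 9, 9, 198]

[0, 0, 8, 9, 9, 198]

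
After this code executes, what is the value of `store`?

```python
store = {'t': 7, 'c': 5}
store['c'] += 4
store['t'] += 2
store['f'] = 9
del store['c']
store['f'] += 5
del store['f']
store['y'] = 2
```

{'t': 9, 'y': 2}

store['c'] = 5+4 = 9 → {'t': 7, 'c': 9}
store['t'] = 7+2 = 9 → {'t': 9, 'c': 9}
store['f'] = 9 → {'t': 9, 'c': 9, 'f': 9}
del 'c' → {'t': 9, 'f': 9}
store['f'] = 9+5 = 14 → {'t': 9, 'f': 14}
del 'f' → {'t': 9}
store['y'] = 2 → {'t': 9, 'y': 2}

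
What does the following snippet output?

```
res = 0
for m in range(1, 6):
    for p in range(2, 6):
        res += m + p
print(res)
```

130

m=1,p=2: res = 0+3 = 3
m=1,p=3: res = 3+4 = 7
m=1,p=4: res = 7+5 = 12
m=1,p=5: res = 12+6 = 18
m=2,p=2: res = 18+4 = 22
m=2,p=3: res = 22+5 = 27
m=2,p=4: res = 27+6 = 33
m=2,p=5: res = 33+7 = 40
m=3,p=2: res = 40+5 = 45
m=3,p=3: res = 45+6 = 51
m=3,p=4: res = 51+7 = 58
m=3,p=5: res = 58+8 = 66
m=4,p=2: res = 66+6 = 72
m=4,p=3: res = 72+7 = 79
m=4,p=4: res = 79+8 = 87
m=4,p=5: res = 87+9 = 96
m=5,p=2: res = 96+7 = 103
m=5,p=3: res = 103+8 = 111
m=5,p=4: res = 111+9 = 120
m=5,p=5: res = 120+10 = 130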